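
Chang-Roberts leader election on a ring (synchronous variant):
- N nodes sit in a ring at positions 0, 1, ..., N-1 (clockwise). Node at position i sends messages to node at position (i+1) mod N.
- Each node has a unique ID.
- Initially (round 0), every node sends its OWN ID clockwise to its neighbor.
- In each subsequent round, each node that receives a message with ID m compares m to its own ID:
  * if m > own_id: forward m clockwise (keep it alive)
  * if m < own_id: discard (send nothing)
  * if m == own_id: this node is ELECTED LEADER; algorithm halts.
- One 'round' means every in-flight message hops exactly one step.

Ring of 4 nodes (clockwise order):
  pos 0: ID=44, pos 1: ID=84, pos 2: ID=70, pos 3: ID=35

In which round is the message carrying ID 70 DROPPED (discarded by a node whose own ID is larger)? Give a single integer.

Answer: 3

Derivation:
Round 1: pos1(id84) recv 44: drop; pos2(id70) recv 84: fwd; pos3(id35) recv 70: fwd; pos0(id44) recv 35: drop
Round 2: pos3(id35) recv 84: fwd; pos0(id44) recv 70: fwd
Round 3: pos0(id44) recv 84: fwd; pos1(id84) recv 70: drop
Round 4: pos1(id84) recv 84: ELECTED
Message ID 70 originates at pos 2; dropped at pos 1 in round 3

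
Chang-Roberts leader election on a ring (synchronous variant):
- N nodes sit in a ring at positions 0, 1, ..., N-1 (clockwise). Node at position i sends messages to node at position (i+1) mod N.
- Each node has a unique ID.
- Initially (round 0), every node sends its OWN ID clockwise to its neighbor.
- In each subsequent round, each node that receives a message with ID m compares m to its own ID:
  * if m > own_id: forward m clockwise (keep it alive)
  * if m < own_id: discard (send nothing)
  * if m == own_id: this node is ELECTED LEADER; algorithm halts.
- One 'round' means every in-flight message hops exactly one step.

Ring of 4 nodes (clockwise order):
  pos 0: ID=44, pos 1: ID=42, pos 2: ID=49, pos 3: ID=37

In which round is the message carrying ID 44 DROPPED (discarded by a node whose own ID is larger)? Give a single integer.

Round 1: pos1(id42) recv 44: fwd; pos2(id49) recv 42: drop; pos3(id37) recv 49: fwd; pos0(id44) recv 37: drop
Round 2: pos2(id49) recv 44: drop; pos0(id44) recv 49: fwd
Round 3: pos1(id42) recv 49: fwd
Round 4: pos2(id49) recv 49: ELECTED
Message ID 44 originates at pos 0; dropped at pos 2 in round 2

Answer: 2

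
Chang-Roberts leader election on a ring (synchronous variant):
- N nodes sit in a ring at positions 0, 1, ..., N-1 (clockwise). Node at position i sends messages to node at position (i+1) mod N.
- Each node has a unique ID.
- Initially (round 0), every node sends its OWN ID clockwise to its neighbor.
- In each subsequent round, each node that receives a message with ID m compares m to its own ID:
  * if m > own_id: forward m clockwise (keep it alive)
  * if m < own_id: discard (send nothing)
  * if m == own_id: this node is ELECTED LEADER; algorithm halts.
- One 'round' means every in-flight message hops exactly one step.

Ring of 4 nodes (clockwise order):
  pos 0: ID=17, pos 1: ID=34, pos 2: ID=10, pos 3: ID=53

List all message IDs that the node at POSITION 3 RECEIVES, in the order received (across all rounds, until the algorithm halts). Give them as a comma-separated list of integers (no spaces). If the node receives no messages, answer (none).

Round 1: pos1(id34) recv 17: drop; pos2(id10) recv 34: fwd; pos3(id53) recv 10: drop; pos0(id17) recv 53: fwd
Round 2: pos3(id53) recv 34: drop; pos1(id34) recv 53: fwd
Round 3: pos2(id10) recv 53: fwd
Round 4: pos3(id53) recv 53: ELECTED

Answer: 10,34,53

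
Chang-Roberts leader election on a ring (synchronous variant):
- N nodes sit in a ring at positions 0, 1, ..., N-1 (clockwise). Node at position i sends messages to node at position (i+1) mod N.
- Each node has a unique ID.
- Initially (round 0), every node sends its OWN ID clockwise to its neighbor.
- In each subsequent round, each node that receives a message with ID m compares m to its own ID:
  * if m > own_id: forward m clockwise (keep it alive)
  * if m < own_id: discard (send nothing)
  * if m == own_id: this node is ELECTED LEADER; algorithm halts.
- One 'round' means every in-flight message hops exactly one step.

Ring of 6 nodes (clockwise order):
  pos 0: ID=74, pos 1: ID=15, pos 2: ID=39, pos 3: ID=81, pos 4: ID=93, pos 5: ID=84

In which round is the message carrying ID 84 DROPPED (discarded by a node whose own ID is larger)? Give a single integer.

Round 1: pos1(id15) recv 74: fwd; pos2(id39) recv 15: drop; pos3(id81) recv 39: drop; pos4(id93) recv 81: drop; pos5(id84) recv 93: fwd; pos0(id74) recv 84: fwd
Round 2: pos2(id39) recv 74: fwd; pos0(id74) recv 93: fwd; pos1(id15) recv 84: fwd
Round 3: pos3(id81) recv 74: drop; pos1(id15) recv 93: fwd; pos2(id39) recv 84: fwd
Round 4: pos2(id39) recv 93: fwd; pos3(id81) recv 84: fwd
Round 5: pos3(id81) recv 93: fwd; pos4(id93) recv 84: drop
Round 6: pos4(id93) recv 93: ELECTED
Message ID 84 originates at pos 5; dropped at pos 4 in round 5

Answer: 5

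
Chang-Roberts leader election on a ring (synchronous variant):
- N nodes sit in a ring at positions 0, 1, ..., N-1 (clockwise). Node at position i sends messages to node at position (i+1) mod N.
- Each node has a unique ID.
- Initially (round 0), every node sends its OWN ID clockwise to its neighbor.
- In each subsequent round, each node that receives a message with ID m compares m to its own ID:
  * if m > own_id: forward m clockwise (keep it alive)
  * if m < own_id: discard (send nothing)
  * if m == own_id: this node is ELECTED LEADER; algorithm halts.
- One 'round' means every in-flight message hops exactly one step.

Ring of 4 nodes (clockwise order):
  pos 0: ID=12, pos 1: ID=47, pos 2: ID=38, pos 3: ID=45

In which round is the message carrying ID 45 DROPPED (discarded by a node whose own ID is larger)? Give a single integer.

Answer: 2

Derivation:
Round 1: pos1(id47) recv 12: drop; pos2(id38) recv 47: fwd; pos3(id45) recv 38: drop; pos0(id12) recv 45: fwd
Round 2: pos3(id45) recv 47: fwd; pos1(id47) recv 45: drop
Round 3: pos0(id12) recv 47: fwd
Round 4: pos1(id47) recv 47: ELECTED
Message ID 45 originates at pos 3; dropped at pos 1 in round 2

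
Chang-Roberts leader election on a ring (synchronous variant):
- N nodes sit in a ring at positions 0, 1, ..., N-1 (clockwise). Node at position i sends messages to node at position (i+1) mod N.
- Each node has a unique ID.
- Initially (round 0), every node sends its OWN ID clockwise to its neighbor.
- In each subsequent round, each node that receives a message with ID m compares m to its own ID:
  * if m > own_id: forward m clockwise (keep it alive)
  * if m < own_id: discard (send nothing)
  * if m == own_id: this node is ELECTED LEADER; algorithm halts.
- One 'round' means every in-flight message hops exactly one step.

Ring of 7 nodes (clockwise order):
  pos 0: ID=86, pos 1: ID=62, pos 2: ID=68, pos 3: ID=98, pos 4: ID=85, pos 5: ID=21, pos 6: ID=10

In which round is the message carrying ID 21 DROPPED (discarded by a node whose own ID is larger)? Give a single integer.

Answer: 2

Derivation:
Round 1: pos1(id62) recv 86: fwd; pos2(id68) recv 62: drop; pos3(id98) recv 68: drop; pos4(id85) recv 98: fwd; pos5(id21) recv 85: fwd; pos6(id10) recv 21: fwd; pos0(id86) recv 10: drop
Round 2: pos2(id68) recv 86: fwd; pos5(id21) recv 98: fwd; pos6(id10) recv 85: fwd; pos0(id86) recv 21: drop
Round 3: pos3(id98) recv 86: drop; pos6(id10) recv 98: fwd; pos0(id86) recv 85: drop
Round 4: pos0(id86) recv 98: fwd
Round 5: pos1(id62) recv 98: fwd
Round 6: pos2(id68) recv 98: fwd
Round 7: pos3(id98) recv 98: ELECTED
Message ID 21 originates at pos 5; dropped at pos 0 in round 2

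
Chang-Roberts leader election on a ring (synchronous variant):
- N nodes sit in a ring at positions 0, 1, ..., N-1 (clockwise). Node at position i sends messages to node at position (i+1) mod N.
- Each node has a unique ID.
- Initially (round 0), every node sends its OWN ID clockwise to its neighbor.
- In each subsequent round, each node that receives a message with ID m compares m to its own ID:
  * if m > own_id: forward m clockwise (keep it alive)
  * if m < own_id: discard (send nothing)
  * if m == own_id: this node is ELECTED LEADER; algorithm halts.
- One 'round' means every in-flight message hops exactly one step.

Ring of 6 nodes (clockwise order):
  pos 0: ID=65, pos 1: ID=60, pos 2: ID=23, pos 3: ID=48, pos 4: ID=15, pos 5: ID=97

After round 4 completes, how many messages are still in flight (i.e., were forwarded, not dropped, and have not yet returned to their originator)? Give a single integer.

Round 1: pos1(id60) recv 65: fwd; pos2(id23) recv 60: fwd; pos3(id48) recv 23: drop; pos4(id15) recv 48: fwd; pos5(id97) recv 15: drop; pos0(id65) recv 97: fwd
Round 2: pos2(id23) recv 65: fwd; pos3(id48) recv 60: fwd; pos5(id97) recv 48: drop; pos1(id60) recv 97: fwd
Round 3: pos3(id48) recv 65: fwd; pos4(id15) recv 60: fwd; pos2(id23) recv 97: fwd
Round 4: pos4(id15) recv 65: fwd; pos5(id97) recv 60: drop; pos3(id48) recv 97: fwd
After round 4: 2 messages still in flight

Answer: 2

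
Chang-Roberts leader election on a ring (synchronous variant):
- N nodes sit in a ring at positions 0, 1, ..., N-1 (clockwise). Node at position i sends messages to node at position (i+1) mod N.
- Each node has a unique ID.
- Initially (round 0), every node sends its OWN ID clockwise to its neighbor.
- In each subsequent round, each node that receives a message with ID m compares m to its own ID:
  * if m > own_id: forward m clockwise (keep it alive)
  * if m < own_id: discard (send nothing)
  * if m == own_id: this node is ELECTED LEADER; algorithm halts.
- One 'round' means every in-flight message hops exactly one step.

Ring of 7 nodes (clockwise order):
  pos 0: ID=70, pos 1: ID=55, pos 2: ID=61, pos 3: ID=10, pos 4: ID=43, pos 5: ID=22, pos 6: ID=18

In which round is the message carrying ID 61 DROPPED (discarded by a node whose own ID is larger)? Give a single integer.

Round 1: pos1(id55) recv 70: fwd; pos2(id61) recv 55: drop; pos3(id10) recv 61: fwd; pos4(id43) recv 10: drop; pos5(id22) recv 43: fwd; pos6(id18) recv 22: fwd; pos0(id70) recv 18: drop
Round 2: pos2(id61) recv 70: fwd; pos4(id43) recv 61: fwd; pos6(id18) recv 43: fwd; pos0(id70) recv 22: drop
Round 3: pos3(id10) recv 70: fwd; pos5(id22) recv 61: fwd; pos0(id70) recv 43: drop
Round 4: pos4(id43) recv 70: fwd; pos6(id18) recv 61: fwd
Round 5: pos5(id22) recv 70: fwd; pos0(id70) recv 61: drop
Round 6: pos6(id18) recv 70: fwd
Round 7: pos0(id70) recv 70: ELECTED
Message ID 61 originates at pos 2; dropped at pos 0 in round 5

Answer: 5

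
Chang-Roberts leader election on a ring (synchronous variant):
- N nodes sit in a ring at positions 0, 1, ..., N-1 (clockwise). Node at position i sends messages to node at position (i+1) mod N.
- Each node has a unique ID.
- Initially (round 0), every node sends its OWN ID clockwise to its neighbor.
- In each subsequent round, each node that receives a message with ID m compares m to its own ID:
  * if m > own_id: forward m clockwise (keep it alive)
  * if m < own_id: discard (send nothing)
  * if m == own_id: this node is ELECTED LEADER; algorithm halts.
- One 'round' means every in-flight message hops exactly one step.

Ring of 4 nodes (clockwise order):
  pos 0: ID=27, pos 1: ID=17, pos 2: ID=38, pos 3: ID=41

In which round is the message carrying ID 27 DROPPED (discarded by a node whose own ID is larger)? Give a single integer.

Answer: 2

Derivation:
Round 1: pos1(id17) recv 27: fwd; pos2(id38) recv 17: drop; pos3(id41) recv 38: drop; pos0(id27) recv 41: fwd
Round 2: pos2(id38) recv 27: drop; pos1(id17) recv 41: fwd
Round 3: pos2(id38) recv 41: fwd
Round 4: pos3(id41) recv 41: ELECTED
Message ID 27 originates at pos 0; dropped at pos 2 in round 2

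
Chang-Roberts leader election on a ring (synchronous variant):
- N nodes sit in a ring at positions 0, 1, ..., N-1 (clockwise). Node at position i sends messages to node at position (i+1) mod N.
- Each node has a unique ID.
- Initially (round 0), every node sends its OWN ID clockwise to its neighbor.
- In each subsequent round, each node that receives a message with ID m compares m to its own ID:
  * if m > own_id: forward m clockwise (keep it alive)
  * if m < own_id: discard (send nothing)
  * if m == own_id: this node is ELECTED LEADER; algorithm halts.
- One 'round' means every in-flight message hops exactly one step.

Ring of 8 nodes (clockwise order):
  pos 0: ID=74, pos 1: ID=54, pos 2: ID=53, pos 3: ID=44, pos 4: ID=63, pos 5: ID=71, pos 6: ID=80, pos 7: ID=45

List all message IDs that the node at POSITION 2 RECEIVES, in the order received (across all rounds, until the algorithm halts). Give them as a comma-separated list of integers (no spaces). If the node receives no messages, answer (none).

Round 1: pos1(id54) recv 74: fwd; pos2(id53) recv 54: fwd; pos3(id44) recv 53: fwd; pos4(id63) recv 44: drop; pos5(id71) recv 63: drop; pos6(id80) recv 71: drop; pos7(id45) recv 80: fwd; pos0(id74) recv 45: drop
Round 2: pos2(id53) recv 74: fwd; pos3(id44) recv 54: fwd; pos4(id63) recv 53: drop; pos0(id74) recv 80: fwd
Round 3: pos3(id44) recv 74: fwd; pos4(id63) recv 54: drop; pos1(id54) recv 80: fwd
Round 4: pos4(id63) recv 74: fwd; pos2(id53) recv 80: fwd
Round 5: pos5(id71) recv 74: fwd; pos3(id44) recv 80: fwd
Round 6: pos6(id80) recv 74: drop; pos4(id63) recv 80: fwd
Round 7: pos5(id71) recv 80: fwd
Round 8: pos6(id80) recv 80: ELECTED

Answer: 54,74,80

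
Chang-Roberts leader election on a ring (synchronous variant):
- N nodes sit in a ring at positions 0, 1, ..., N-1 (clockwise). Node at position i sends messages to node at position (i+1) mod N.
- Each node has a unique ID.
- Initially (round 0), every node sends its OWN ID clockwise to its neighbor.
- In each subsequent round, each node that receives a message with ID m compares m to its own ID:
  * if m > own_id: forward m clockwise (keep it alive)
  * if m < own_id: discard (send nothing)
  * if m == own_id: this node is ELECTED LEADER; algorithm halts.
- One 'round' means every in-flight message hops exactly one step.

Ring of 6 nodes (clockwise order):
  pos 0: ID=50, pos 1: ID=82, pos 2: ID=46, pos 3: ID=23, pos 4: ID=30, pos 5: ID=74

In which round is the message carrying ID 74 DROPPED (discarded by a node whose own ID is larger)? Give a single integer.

Round 1: pos1(id82) recv 50: drop; pos2(id46) recv 82: fwd; pos3(id23) recv 46: fwd; pos4(id30) recv 23: drop; pos5(id74) recv 30: drop; pos0(id50) recv 74: fwd
Round 2: pos3(id23) recv 82: fwd; pos4(id30) recv 46: fwd; pos1(id82) recv 74: drop
Round 3: pos4(id30) recv 82: fwd; pos5(id74) recv 46: drop
Round 4: pos5(id74) recv 82: fwd
Round 5: pos0(id50) recv 82: fwd
Round 6: pos1(id82) recv 82: ELECTED
Message ID 74 originates at pos 5; dropped at pos 1 in round 2

Answer: 2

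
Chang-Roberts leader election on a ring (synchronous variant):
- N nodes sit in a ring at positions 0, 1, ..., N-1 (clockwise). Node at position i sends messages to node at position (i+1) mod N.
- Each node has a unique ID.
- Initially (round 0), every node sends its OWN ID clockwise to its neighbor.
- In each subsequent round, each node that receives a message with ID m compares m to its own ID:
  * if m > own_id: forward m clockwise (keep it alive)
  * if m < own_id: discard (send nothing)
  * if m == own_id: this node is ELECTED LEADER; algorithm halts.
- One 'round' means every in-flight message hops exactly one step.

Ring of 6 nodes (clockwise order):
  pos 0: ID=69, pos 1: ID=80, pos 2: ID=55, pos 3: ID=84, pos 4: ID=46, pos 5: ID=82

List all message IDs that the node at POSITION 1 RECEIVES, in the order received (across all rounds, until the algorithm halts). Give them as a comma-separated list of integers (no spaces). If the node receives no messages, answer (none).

Answer: 69,82,84

Derivation:
Round 1: pos1(id80) recv 69: drop; pos2(id55) recv 80: fwd; pos3(id84) recv 55: drop; pos4(id46) recv 84: fwd; pos5(id82) recv 46: drop; pos0(id69) recv 82: fwd
Round 2: pos3(id84) recv 80: drop; pos5(id82) recv 84: fwd; pos1(id80) recv 82: fwd
Round 3: pos0(id69) recv 84: fwd; pos2(id55) recv 82: fwd
Round 4: pos1(id80) recv 84: fwd; pos3(id84) recv 82: drop
Round 5: pos2(id55) recv 84: fwd
Round 6: pos3(id84) recv 84: ELECTED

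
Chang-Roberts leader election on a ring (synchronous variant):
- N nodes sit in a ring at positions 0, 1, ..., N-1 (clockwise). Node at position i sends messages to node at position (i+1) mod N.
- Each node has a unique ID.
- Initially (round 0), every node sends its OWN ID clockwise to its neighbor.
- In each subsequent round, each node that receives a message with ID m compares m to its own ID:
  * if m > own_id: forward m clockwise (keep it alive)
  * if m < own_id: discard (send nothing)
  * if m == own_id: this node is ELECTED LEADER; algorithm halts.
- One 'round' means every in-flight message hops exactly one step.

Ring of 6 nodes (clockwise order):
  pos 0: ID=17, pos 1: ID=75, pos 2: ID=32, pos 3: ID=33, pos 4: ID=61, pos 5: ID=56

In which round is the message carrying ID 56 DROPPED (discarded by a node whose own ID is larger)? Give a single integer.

Answer: 2

Derivation:
Round 1: pos1(id75) recv 17: drop; pos2(id32) recv 75: fwd; pos3(id33) recv 32: drop; pos4(id61) recv 33: drop; pos5(id56) recv 61: fwd; pos0(id17) recv 56: fwd
Round 2: pos3(id33) recv 75: fwd; pos0(id17) recv 61: fwd; pos1(id75) recv 56: drop
Round 3: pos4(id61) recv 75: fwd; pos1(id75) recv 61: drop
Round 4: pos5(id56) recv 75: fwd
Round 5: pos0(id17) recv 75: fwd
Round 6: pos1(id75) recv 75: ELECTED
Message ID 56 originates at pos 5; dropped at pos 1 in round 2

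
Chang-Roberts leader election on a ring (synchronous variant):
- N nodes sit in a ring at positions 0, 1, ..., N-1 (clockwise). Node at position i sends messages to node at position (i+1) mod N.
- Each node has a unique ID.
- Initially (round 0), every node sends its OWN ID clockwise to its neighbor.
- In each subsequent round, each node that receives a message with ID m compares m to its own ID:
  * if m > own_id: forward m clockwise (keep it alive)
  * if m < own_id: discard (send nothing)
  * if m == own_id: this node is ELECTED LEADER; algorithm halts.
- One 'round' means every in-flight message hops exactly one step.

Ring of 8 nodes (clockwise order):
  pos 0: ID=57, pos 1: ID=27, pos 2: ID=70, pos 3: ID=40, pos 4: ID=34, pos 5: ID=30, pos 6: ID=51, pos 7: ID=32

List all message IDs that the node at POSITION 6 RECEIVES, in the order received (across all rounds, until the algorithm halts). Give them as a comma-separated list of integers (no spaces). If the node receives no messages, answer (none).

Answer: 30,34,40,70

Derivation:
Round 1: pos1(id27) recv 57: fwd; pos2(id70) recv 27: drop; pos3(id40) recv 70: fwd; pos4(id34) recv 40: fwd; pos5(id30) recv 34: fwd; pos6(id51) recv 30: drop; pos7(id32) recv 51: fwd; pos0(id57) recv 32: drop
Round 2: pos2(id70) recv 57: drop; pos4(id34) recv 70: fwd; pos5(id30) recv 40: fwd; pos6(id51) recv 34: drop; pos0(id57) recv 51: drop
Round 3: pos5(id30) recv 70: fwd; pos6(id51) recv 40: drop
Round 4: pos6(id51) recv 70: fwd
Round 5: pos7(id32) recv 70: fwd
Round 6: pos0(id57) recv 70: fwd
Round 7: pos1(id27) recv 70: fwd
Round 8: pos2(id70) recv 70: ELECTED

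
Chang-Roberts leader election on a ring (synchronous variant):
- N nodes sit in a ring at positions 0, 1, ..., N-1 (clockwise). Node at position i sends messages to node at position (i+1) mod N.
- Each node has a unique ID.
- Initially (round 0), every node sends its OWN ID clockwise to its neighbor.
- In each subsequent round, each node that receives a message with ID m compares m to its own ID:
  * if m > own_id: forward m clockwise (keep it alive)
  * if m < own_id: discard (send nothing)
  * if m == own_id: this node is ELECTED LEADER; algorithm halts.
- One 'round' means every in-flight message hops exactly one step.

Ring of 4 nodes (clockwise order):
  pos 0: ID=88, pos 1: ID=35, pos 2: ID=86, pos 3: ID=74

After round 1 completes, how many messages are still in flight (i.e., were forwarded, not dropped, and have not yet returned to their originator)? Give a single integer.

Round 1: pos1(id35) recv 88: fwd; pos2(id86) recv 35: drop; pos3(id74) recv 86: fwd; pos0(id88) recv 74: drop
After round 1: 2 messages still in flight

Answer: 2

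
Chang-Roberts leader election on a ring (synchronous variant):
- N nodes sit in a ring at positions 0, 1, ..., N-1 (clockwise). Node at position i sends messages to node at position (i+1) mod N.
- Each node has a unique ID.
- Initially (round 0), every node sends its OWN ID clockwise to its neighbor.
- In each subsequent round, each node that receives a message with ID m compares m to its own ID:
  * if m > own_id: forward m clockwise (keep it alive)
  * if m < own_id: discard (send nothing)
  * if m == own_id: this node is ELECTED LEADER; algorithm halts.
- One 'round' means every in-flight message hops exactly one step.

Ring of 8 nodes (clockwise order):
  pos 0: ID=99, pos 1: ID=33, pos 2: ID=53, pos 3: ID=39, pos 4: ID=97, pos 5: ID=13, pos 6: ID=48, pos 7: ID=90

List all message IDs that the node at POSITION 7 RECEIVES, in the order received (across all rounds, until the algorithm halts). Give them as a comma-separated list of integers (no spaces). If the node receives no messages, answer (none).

Answer: 48,97,99

Derivation:
Round 1: pos1(id33) recv 99: fwd; pos2(id53) recv 33: drop; pos3(id39) recv 53: fwd; pos4(id97) recv 39: drop; pos5(id13) recv 97: fwd; pos6(id48) recv 13: drop; pos7(id90) recv 48: drop; pos0(id99) recv 90: drop
Round 2: pos2(id53) recv 99: fwd; pos4(id97) recv 53: drop; pos6(id48) recv 97: fwd
Round 3: pos3(id39) recv 99: fwd; pos7(id90) recv 97: fwd
Round 4: pos4(id97) recv 99: fwd; pos0(id99) recv 97: drop
Round 5: pos5(id13) recv 99: fwd
Round 6: pos6(id48) recv 99: fwd
Round 7: pos7(id90) recv 99: fwd
Round 8: pos0(id99) recv 99: ELECTED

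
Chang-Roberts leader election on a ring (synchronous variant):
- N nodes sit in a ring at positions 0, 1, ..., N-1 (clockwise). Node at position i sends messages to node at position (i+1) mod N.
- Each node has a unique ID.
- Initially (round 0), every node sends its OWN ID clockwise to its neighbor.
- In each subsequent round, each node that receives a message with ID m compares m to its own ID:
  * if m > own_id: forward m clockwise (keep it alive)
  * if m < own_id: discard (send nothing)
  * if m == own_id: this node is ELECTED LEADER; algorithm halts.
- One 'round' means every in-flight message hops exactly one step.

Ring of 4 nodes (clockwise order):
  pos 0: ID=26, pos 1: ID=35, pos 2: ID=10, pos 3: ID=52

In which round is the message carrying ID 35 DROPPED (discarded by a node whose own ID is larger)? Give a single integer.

Answer: 2

Derivation:
Round 1: pos1(id35) recv 26: drop; pos2(id10) recv 35: fwd; pos3(id52) recv 10: drop; pos0(id26) recv 52: fwd
Round 2: pos3(id52) recv 35: drop; pos1(id35) recv 52: fwd
Round 3: pos2(id10) recv 52: fwd
Round 4: pos3(id52) recv 52: ELECTED
Message ID 35 originates at pos 1; dropped at pos 3 in round 2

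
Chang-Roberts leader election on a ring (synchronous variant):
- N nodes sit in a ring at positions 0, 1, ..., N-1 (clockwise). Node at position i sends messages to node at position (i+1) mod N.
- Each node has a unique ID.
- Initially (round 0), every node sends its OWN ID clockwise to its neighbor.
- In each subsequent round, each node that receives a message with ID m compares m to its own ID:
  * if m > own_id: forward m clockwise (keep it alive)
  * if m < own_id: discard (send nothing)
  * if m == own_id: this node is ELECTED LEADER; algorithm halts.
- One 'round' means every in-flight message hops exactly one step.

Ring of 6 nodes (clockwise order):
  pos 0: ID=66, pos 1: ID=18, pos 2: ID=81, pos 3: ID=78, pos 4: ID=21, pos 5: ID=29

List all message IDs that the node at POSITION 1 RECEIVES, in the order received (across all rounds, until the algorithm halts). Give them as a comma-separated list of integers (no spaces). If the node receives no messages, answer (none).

Round 1: pos1(id18) recv 66: fwd; pos2(id81) recv 18: drop; pos3(id78) recv 81: fwd; pos4(id21) recv 78: fwd; pos5(id29) recv 21: drop; pos0(id66) recv 29: drop
Round 2: pos2(id81) recv 66: drop; pos4(id21) recv 81: fwd; pos5(id29) recv 78: fwd
Round 3: pos5(id29) recv 81: fwd; pos0(id66) recv 78: fwd
Round 4: pos0(id66) recv 81: fwd; pos1(id18) recv 78: fwd
Round 5: pos1(id18) recv 81: fwd; pos2(id81) recv 78: drop
Round 6: pos2(id81) recv 81: ELECTED

Answer: 66,78,81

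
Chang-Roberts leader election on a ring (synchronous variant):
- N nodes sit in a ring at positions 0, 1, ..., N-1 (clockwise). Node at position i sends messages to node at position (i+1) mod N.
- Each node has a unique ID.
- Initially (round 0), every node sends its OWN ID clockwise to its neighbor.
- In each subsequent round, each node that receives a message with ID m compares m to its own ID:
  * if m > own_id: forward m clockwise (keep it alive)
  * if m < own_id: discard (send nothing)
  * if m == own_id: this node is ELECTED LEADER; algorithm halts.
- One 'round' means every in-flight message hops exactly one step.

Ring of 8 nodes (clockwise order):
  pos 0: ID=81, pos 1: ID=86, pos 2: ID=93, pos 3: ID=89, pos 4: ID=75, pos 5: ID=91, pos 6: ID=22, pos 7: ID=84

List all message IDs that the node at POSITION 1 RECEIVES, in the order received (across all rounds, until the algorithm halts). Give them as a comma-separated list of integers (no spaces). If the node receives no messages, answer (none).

Answer: 81,84,91,93

Derivation:
Round 1: pos1(id86) recv 81: drop; pos2(id93) recv 86: drop; pos3(id89) recv 93: fwd; pos4(id75) recv 89: fwd; pos5(id91) recv 75: drop; pos6(id22) recv 91: fwd; pos7(id84) recv 22: drop; pos0(id81) recv 84: fwd
Round 2: pos4(id75) recv 93: fwd; pos5(id91) recv 89: drop; pos7(id84) recv 91: fwd; pos1(id86) recv 84: drop
Round 3: pos5(id91) recv 93: fwd; pos0(id81) recv 91: fwd
Round 4: pos6(id22) recv 93: fwd; pos1(id86) recv 91: fwd
Round 5: pos7(id84) recv 93: fwd; pos2(id93) recv 91: drop
Round 6: pos0(id81) recv 93: fwd
Round 7: pos1(id86) recv 93: fwd
Round 8: pos2(id93) recv 93: ELECTED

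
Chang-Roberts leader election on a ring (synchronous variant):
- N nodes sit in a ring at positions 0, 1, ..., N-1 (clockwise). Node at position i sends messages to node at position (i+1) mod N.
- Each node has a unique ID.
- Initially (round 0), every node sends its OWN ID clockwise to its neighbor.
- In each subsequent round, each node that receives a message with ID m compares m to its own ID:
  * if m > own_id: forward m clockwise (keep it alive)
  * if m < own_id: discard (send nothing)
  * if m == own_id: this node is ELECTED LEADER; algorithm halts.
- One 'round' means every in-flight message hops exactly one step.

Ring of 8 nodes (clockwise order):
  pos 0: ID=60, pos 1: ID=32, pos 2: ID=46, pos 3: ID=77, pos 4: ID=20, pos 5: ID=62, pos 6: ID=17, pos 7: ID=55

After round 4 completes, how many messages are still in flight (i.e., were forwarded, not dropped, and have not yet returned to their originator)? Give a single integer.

Answer: 2

Derivation:
Round 1: pos1(id32) recv 60: fwd; pos2(id46) recv 32: drop; pos3(id77) recv 46: drop; pos4(id20) recv 77: fwd; pos5(id62) recv 20: drop; pos6(id17) recv 62: fwd; pos7(id55) recv 17: drop; pos0(id60) recv 55: drop
Round 2: pos2(id46) recv 60: fwd; pos5(id62) recv 77: fwd; pos7(id55) recv 62: fwd
Round 3: pos3(id77) recv 60: drop; pos6(id17) recv 77: fwd; pos0(id60) recv 62: fwd
Round 4: pos7(id55) recv 77: fwd; pos1(id32) recv 62: fwd
After round 4: 2 messages still in flight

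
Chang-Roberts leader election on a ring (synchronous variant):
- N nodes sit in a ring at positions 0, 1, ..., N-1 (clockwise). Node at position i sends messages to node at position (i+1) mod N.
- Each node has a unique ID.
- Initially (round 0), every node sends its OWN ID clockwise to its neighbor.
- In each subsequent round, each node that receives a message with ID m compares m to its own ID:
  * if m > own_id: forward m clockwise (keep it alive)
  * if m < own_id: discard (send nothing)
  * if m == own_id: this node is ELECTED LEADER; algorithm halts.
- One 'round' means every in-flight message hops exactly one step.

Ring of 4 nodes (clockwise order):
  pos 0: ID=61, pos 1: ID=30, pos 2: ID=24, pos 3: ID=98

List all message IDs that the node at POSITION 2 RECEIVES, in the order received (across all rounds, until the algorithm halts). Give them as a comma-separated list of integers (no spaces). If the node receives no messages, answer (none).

Answer: 30,61,98

Derivation:
Round 1: pos1(id30) recv 61: fwd; pos2(id24) recv 30: fwd; pos3(id98) recv 24: drop; pos0(id61) recv 98: fwd
Round 2: pos2(id24) recv 61: fwd; pos3(id98) recv 30: drop; pos1(id30) recv 98: fwd
Round 3: pos3(id98) recv 61: drop; pos2(id24) recv 98: fwd
Round 4: pos3(id98) recv 98: ELECTED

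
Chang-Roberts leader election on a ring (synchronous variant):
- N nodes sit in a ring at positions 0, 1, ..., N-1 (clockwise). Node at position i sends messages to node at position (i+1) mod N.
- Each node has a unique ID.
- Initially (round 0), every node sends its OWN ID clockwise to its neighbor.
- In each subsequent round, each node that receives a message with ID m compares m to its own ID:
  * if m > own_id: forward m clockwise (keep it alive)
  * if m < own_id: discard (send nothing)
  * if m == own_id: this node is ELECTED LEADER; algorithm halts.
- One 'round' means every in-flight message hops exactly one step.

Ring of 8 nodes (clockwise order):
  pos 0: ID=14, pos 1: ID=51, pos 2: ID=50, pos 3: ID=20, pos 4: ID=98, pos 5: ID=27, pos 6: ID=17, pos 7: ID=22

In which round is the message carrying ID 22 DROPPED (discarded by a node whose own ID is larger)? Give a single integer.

Round 1: pos1(id51) recv 14: drop; pos2(id50) recv 51: fwd; pos3(id20) recv 50: fwd; pos4(id98) recv 20: drop; pos5(id27) recv 98: fwd; pos6(id17) recv 27: fwd; pos7(id22) recv 17: drop; pos0(id14) recv 22: fwd
Round 2: pos3(id20) recv 51: fwd; pos4(id98) recv 50: drop; pos6(id17) recv 98: fwd; pos7(id22) recv 27: fwd; pos1(id51) recv 22: drop
Round 3: pos4(id98) recv 51: drop; pos7(id22) recv 98: fwd; pos0(id14) recv 27: fwd
Round 4: pos0(id14) recv 98: fwd; pos1(id51) recv 27: drop
Round 5: pos1(id51) recv 98: fwd
Round 6: pos2(id50) recv 98: fwd
Round 7: pos3(id20) recv 98: fwd
Round 8: pos4(id98) recv 98: ELECTED
Message ID 22 originates at pos 7; dropped at pos 1 in round 2

Answer: 2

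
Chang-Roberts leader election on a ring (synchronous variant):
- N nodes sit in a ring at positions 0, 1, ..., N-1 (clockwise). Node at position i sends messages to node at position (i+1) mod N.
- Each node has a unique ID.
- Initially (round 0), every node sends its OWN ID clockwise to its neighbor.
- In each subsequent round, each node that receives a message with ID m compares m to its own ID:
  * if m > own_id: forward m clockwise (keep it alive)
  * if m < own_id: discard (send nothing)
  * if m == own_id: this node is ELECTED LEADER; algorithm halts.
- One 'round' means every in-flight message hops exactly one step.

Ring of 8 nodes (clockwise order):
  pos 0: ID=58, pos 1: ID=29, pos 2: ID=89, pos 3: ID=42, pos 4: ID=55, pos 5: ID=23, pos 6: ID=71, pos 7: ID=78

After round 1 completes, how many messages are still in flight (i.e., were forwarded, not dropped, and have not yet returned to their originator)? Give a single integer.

Answer: 4

Derivation:
Round 1: pos1(id29) recv 58: fwd; pos2(id89) recv 29: drop; pos3(id42) recv 89: fwd; pos4(id55) recv 42: drop; pos5(id23) recv 55: fwd; pos6(id71) recv 23: drop; pos7(id78) recv 71: drop; pos0(id58) recv 78: fwd
After round 1: 4 messages still in flight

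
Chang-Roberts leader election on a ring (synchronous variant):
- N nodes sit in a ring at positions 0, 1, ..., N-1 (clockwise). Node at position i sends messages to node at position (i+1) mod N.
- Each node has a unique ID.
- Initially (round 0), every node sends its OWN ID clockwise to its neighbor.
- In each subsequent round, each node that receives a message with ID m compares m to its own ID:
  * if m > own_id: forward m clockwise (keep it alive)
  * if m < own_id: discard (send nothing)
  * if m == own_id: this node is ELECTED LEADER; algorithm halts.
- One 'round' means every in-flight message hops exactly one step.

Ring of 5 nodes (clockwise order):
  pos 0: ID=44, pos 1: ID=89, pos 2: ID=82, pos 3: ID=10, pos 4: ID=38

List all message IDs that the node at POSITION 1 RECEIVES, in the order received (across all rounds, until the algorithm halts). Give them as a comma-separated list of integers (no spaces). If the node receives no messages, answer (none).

Round 1: pos1(id89) recv 44: drop; pos2(id82) recv 89: fwd; pos3(id10) recv 82: fwd; pos4(id38) recv 10: drop; pos0(id44) recv 38: drop
Round 2: pos3(id10) recv 89: fwd; pos4(id38) recv 82: fwd
Round 3: pos4(id38) recv 89: fwd; pos0(id44) recv 82: fwd
Round 4: pos0(id44) recv 89: fwd; pos1(id89) recv 82: drop
Round 5: pos1(id89) recv 89: ELECTED

Answer: 44,82,89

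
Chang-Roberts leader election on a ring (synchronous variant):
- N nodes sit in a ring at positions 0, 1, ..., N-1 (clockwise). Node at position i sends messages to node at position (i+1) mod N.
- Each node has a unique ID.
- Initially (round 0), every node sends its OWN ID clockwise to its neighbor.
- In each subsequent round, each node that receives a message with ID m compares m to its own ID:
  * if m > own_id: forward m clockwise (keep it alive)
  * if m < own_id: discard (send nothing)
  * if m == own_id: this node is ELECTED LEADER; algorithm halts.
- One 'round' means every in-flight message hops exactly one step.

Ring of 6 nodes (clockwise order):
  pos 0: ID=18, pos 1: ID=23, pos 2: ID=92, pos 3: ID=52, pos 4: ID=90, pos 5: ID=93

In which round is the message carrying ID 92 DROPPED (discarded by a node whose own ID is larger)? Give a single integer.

Answer: 3

Derivation:
Round 1: pos1(id23) recv 18: drop; pos2(id92) recv 23: drop; pos3(id52) recv 92: fwd; pos4(id90) recv 52: drop; pos5(id93) recv 90: drop; pos0(id18) recv 93: fwd
Round 2: pos4(id90) recv 92: fwd; pos1(id23) recv 93: fwd
Round 3: pos5(id93) recv 92: drop; pos2(id92) recv 93: fwd
Round 4: pos3(id52) recv 93: fwd
Round 5: pos4(id90) recv 93: fwd
Round 6: pos5(id93) recv 93: ELECTED
Message ID 92 originates at pos 2; dropped at pos 5 in round 3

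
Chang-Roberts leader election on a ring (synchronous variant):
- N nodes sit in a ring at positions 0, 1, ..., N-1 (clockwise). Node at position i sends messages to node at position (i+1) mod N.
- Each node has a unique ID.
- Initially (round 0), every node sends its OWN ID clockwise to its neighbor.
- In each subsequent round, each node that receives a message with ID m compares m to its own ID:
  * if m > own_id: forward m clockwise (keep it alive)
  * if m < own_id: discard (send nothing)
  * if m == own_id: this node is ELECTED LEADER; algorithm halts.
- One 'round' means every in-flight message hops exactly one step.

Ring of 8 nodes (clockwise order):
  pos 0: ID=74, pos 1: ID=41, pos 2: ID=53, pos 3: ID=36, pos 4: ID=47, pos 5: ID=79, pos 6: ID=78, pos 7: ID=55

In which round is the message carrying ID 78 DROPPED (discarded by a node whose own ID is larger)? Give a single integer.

Answer: 7

Derivation:
Round 1: pos1(id41) recv 74: fwd; pos2(id53) recv 41: drop; pos3(id36) recv 53: fwd; pos4(id47) recv 36: drop; pos5(id79) recv 47: drop; pos6(id78) recv 79: fwd; pos7(id55) recv 78: fwd; pos0(id74) recv 55: drop
Round 2: pos2(id53) recv 74: fwd; pos4(id47) recv 53: fwd; pos7(id55) recv 79: fwd; pos0(id74) recv 78: fwd
Round 3: pos3(id36) recv 74: fwd; pos5(id79) recv 53: drop; pos0(id74) recv 79: fwd; pos1(id41) recv 78: fwd
Round 4: pos4(id47) recv 74: fwd; pos1(id41) recv 79: fwd; pos2(id53) recv 78: fwd
Round 5: pos5(id79) recv 74: drop; pos2(id53) recv 79: fwd; pos3(id36) recv 78: fwd
Round 6: pos3(id36) recv 79: fwd; pos4(id47) recv 78: fwd
Round 7: pos4(id47) recv 79: fwd; pos5(id79) recv 78: drop
Round 8: pos5(id79) recv 79: ELECTED
Message ID 78 originates at pos 6; dropped at pos 5 in round 7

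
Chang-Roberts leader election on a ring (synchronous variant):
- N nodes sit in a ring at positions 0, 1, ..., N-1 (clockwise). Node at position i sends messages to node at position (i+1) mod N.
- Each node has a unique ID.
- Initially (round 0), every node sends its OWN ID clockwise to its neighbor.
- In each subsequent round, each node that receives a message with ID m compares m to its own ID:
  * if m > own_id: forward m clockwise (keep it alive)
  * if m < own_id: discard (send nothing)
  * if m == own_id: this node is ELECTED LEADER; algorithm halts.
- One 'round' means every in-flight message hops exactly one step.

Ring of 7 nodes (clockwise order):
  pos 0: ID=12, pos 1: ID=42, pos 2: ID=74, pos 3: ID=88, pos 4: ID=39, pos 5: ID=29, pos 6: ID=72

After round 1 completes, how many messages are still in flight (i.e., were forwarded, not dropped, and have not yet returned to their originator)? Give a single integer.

Round 1: pos1(id42) recv 12: drop; pos2(id74) recv 42: drop; pos3(id88) recv 74: drop; pos4(id39) recv 88: fwd; pos5(id29) recv 39: fwd; pos6(id72) recv 29: drop; pos0(id12) recv 72: fwd
After round 1: 3 messages still in flight

Answer: 3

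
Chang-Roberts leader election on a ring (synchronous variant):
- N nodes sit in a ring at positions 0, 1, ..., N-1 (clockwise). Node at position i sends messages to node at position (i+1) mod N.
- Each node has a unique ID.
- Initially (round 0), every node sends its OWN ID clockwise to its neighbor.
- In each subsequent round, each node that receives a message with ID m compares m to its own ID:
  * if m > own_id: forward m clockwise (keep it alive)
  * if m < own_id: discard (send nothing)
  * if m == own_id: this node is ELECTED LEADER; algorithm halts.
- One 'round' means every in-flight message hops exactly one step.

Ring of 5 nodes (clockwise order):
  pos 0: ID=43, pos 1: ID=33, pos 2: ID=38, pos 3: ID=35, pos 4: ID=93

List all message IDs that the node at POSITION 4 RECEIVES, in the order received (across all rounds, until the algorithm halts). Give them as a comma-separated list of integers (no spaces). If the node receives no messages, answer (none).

Round 1: pos1(id33) recv 43: fwd; pos2(id38) recv 33: drop; pos3(id35) recv 38: fwd; pos4(id93) recv 35: drop; pos0(id43) recv 93: fwd
Round 2: pos2(id38) recv 43: fwd; pos4(id93) recv 38: drop; pos1(id33) recv 93: fwd
Round 3: pos3(id35) recv 43: fwd; pos2(id38) recv 93: fwd
Round 4: pos4(id93) recv 43: drop; pos3(id35) recv 93: fwd
Round 5: pos4(id93) recv 93: ELECTED

Answer: 35,38,43,93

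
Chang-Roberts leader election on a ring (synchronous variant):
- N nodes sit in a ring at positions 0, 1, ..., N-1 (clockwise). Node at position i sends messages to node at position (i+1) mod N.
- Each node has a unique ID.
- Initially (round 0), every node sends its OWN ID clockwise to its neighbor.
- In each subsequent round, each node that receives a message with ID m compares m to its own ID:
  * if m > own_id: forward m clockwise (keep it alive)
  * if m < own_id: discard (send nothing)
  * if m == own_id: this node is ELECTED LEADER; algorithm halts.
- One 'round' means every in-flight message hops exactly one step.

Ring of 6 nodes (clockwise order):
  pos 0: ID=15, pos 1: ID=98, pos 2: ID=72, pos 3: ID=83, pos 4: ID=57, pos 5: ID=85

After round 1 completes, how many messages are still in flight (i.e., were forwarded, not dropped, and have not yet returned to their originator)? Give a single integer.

Answer: 3

Derivation:
Round 1: pos1(id98) recv 15: drop; pos2(id72) recv 98: fwd; pos3(id83) recv 72: drop; pos4(id57) recv 83: fwd; pos5(id85) recv 57: drop; pos0(id15) recv 85: fwd
After round 1: 3 messages still in flight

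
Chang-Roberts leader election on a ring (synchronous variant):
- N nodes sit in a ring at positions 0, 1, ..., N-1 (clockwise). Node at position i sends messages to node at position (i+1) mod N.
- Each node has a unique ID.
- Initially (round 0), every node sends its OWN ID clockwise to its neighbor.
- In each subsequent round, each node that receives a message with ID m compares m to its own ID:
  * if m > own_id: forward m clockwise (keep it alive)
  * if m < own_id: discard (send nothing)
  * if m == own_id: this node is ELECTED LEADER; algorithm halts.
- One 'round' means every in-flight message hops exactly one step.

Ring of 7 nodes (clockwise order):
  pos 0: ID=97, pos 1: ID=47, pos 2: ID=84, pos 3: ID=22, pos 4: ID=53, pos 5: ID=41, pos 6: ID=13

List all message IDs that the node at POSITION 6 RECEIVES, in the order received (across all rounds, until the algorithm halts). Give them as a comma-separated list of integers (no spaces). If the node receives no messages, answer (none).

Round 1: pos1(id47) recv 97: fwd; pos2(id84) recv 47: drop; pos3(id22) recv 84: fwd; pos4(id53) recv 22: drop; pos5(id41) recv 53: fwd; pos6(id13) recv 41: fwd; pos0(id97) recv 13: drop
Round 2: pos2(id84) recv 97: fwd; pos4(id53) recv 84: fwd; pos6(id13) recv 53: fwd; pos0(id97) recv 41: drop
Round 3: pos3(id22) recv 97: fwd; pos5(id41) recv 84: fwd; pos0(id97) recv 53: drop
Round 4: pos4(id53) recv 97: fwd; pos6(id13) recv 84: fwd
Round 5: pos5(id41) recv 97: fwd; pos0(id97) recv 84: drop
Round 6: pos6(id13) recv 97: fwd
Round 7: pos0(id97) recv 97: ELECTED

Answer: 41,53,84,97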